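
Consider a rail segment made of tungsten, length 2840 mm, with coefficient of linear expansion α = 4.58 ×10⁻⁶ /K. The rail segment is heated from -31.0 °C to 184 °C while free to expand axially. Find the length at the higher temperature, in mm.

2842.8 mm

ΔT = 184 − (-31.0) = 215.0 K.
ΔL = α·L₀·ΔT = 4.58×10⁻⁶ × 2840 mm × 215.0 K = 2.80 mm.
L = L₀ + ΔL = 2840 + 2.80 = 2842.8 mm.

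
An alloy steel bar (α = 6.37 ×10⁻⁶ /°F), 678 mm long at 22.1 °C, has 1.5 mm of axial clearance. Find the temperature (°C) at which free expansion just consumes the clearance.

α = 6.37×10⁻⁶/°F × 9/5 = 11.5×10⁻⁶/K.
α·L₀·ΔT = 1.5 mm ⇒ ΔT = 1.5 / (11.5×10⁻⁶ × 678.0) = 193.0 K.
T = 22.1 + 193.0 = 215.1 °C.

215 °C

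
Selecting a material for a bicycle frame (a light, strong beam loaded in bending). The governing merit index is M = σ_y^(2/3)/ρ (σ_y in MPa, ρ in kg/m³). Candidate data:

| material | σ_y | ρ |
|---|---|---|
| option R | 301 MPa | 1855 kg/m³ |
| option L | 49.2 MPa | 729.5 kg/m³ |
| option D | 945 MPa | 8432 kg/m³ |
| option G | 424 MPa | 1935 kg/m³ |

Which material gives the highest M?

Computing M directly (units already consistent):
  option G: M = 29.2×10⁻³
  option R: M = 24.2×10⁻³
  option L: M = 18.4×10⁻³
  option D: M = 11.4×10⁻³
The maximum is for option G.

option G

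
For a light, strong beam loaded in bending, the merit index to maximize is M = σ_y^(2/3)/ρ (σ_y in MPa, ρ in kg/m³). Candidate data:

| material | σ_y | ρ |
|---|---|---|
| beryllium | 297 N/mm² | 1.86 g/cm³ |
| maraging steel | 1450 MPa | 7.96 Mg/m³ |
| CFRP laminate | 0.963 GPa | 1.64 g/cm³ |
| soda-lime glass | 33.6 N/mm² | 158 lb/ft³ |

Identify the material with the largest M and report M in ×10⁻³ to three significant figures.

CFRP laminate, M = 59.5×10⁻³

Convert each candidate to consistent units, then evaluate M:
  beryllium: σ_y = 297.0 MPa, ρ = 1860 kg/m³
  maraging steel: σ_y = 1450 MPa, ρ = 7960 kg/m³
  CFRP laminate: σ_y = 963.0 MPa, ρ = 1640 kg/m³
  soda-lime glass: σ_y = 33.60 MPa, ρ = 2531 kg/m³
  CFRP laminate: M = 59.5×10⁻³
  beryllium: M = 23.9×10⁻³
  maraging steel: M = 16.1×10⁻³
  soda-lime glass: M = 4.11×10⁻³
Highest index: CFRP laminate.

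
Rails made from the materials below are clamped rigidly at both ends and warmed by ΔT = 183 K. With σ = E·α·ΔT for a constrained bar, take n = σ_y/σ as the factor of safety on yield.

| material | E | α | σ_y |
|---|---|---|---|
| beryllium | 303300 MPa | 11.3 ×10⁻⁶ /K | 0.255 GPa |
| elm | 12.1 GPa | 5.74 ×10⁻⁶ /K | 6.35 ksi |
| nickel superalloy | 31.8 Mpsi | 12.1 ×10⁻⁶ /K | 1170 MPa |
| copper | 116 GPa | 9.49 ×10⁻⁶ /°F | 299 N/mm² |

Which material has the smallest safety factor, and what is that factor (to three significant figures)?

Per material, after unit conversion:
  beryllium: E = 303.3, α = 11.3, σ_y = 255.0 → σ = 627 MPa, n = 0.407
  elm: E = 12.10, α = 5.74, σ_y = 43.78 → σ = 12.7 MPa, n = 3.44
  nickel superalloy: E = 219.3, α = 12.1, σ_y = 1170 → σ = 485 MPa, n = 2.41
  copper: E = 116.0, α = 17.1, σ_y = 299.0 → σ = 363 MPa, n = 0.825
Beryllium has the lowest safety factor, n = 0.407.

beryllium, n = 0.407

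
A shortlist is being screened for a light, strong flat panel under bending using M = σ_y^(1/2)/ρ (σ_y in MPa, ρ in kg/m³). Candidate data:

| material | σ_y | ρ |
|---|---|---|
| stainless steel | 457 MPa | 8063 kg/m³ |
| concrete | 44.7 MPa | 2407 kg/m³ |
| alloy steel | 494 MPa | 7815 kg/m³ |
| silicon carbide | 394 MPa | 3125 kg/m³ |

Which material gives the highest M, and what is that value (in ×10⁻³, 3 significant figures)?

silicon carbide, M = 6.35×10⁻³

Computing M directly (units already consistent):
  silicon carbide: M = 6.35×10⁻³
  alloy steel: M = 2.84×10⁻³
  concrete: M = 2.78×10⁻³
  stainless steel: M = 2.65×10⁻³
Silicon carbide has the largest M.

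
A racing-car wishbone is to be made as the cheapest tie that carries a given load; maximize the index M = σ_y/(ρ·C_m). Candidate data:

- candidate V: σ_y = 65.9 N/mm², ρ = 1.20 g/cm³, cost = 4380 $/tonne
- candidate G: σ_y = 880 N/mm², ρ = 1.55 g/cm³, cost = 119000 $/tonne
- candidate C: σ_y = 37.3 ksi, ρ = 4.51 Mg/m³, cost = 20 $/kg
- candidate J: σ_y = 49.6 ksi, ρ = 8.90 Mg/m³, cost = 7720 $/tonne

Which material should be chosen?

candidate V

After converting to SI:
  candidate V: σ_y = 65.90 MPa, ρ = 1200 kg/m³, cost = 4.380 $/kg
  candidate G: σ_y = 880.0 MPa, ρ = 1550 kg/m³, cost = 119.0 $/kg
  candidate C: σ_y = 257.2 MPa, ρ = 4510 kg/m³, cost = 20.00 $/kg
  candidate J: σ_y = 342.0 MPa, ρ = 8900 kg/m³, cost = 7.720 $/kg
  candidate V: M = 12.5 kN·m per $
  candidate J: M = 4.98 kN·m per $
  candidate G: M = 4.77 kN·m per $
  candidate C: M = 2.85 kN·m per $
The maximum is for candidate V.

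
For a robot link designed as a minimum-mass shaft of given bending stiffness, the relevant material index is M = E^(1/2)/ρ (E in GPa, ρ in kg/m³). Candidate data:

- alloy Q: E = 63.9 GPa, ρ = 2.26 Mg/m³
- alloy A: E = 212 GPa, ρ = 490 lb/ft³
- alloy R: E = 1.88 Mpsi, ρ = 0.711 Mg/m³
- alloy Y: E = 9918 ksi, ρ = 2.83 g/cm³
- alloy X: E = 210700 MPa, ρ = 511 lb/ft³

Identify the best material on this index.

Putting every candidate on a common basis:
  alloy Q: E = 63.90 GPa, ρ = 2260 kg/m³
  alloy A: E = 212.0 GPa, ρ = 7849 kg/m³
  alloy R: E = 12.96 GPa, ρ = 711.0 kg/m³
  alloy Y: E = 68.38 GPa, ρ = 2830 kg/m³
  alloy X: E = 210.7 GPa, ρ = 8185 kg/m³
  alloy R: M = 5.06×10⁻³
  alloy Q: M = 3.54×10⁻³
  alloy Y: M = 2.92×10⁻³
  alloy A: M = 1.86×10⁻³
  alloy X: M = 1.77×10⁻³
Alloy R has the largest M.

alloy R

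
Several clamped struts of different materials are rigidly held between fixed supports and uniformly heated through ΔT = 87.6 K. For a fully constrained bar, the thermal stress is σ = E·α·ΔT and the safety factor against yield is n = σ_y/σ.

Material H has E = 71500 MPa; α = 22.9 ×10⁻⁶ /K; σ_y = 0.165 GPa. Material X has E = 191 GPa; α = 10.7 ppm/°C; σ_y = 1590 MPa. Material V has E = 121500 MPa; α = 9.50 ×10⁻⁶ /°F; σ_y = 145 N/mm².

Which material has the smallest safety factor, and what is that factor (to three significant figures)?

With everything in SI (GPa, ×10⁻⁶/K, MPa):
  material H: E = 71.50, α = 22.9, σ_y = 165.0 → σ = 143 MPa, n = 1.15
  material X: E = 191.0, α = 10.7, σ_y = 1590 → σ = 179 MPa, n = 8.88
  material V: E = 121.5, α = 17.1, σ_y = 145.0 → σ = 182 MPa, n = 0.797
Smallest n: material V with n = 0.797.

material V, n = 0.797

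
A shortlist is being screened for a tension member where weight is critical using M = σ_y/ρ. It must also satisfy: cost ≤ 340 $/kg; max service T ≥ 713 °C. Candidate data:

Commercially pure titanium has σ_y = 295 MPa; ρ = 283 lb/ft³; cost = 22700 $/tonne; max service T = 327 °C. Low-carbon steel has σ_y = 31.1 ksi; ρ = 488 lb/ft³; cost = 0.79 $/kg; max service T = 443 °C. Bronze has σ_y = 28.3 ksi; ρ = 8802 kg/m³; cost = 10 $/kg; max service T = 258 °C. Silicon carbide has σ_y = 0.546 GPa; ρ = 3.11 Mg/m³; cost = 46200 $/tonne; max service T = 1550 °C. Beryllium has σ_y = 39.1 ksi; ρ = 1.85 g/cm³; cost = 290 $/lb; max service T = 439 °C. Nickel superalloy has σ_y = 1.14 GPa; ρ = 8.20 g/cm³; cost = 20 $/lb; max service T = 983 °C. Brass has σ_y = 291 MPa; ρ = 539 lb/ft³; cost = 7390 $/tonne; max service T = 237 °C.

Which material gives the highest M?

Screen on constraints: cost ≤ 340 $/kg; max service T ≥ 713 °C. Survivors: silicon carbide, nickel superalloy.
Putting every candidate on a common basis:
  silicon carbide: σ_y = 546.0 MPa, ρ = 3110 kg/m³
  nickel superalloy: σ_y = 1140 MPa, ρ = 8200 kg/m³
  silicon carbide: M = 176 kN·m/kg
  nickel superalloy: M = 139 kN·m/kg
Highest index: silicon carbide.

silicon carbide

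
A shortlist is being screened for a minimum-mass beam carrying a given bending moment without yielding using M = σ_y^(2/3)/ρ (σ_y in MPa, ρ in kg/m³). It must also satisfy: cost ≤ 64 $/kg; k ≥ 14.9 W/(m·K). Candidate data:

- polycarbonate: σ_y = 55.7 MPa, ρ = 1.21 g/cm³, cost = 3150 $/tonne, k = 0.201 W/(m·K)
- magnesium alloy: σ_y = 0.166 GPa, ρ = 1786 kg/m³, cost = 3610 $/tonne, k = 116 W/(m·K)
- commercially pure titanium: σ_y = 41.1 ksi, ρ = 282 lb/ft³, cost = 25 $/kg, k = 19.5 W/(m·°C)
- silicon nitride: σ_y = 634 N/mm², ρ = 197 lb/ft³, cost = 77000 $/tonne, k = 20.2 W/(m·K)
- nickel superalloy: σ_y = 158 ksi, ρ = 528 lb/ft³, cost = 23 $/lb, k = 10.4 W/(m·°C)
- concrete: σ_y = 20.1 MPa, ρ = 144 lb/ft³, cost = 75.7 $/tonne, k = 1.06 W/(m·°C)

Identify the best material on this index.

Screen on constraints: cost ≤ 64 $/kg; k ≥ 14.9 W/(m·K). Survivors: magnesium alloy, commercially pure titanium.
After converting to SI:
  magnesium alloy: σ_y = 166.0 MPa, ρ = 1786 kg/m³
  commercially pure titanium: σ_y = 283.4 MPa, ρ = 4517 kg/m³
  magnesium alloy: M = 16.9×10⁻³
  commercially pure titanium: M = 9.55×10⁻³
The maximum is for magnesium alloy.

magnesium alloy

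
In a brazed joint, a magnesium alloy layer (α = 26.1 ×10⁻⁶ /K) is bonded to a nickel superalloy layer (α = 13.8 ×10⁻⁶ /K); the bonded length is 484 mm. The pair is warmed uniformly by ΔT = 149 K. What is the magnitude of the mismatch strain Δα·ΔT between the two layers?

1.83×10⁻³

Δα = |26.1 − 13.8|×10⁻⁶/K = 12.3×10⁻⁶/K.
Mismatch strain = Δα·ΔT = 12.3×10⁻⁶ × 149.0 = 1.83×10⁻³.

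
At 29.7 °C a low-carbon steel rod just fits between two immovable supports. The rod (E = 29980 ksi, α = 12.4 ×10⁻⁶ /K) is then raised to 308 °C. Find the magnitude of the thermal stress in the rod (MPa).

E = 29980 ksi = 206.7 GPa.
ΔT = 278.3 K. Constrained thermal stress σ = E·α·ΔT = 206.7×10³ MPa × 12.4×10⁻⁶ × 278.3 = 713 MPa (compressive).

713 MPa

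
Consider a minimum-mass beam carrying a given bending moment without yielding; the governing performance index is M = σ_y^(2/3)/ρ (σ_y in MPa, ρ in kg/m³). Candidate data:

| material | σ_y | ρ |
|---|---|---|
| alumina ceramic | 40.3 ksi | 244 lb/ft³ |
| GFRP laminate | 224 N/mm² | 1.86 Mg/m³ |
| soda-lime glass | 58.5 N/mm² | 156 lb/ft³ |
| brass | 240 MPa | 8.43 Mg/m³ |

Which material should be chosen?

GFRP laminate

In SI units:
  alumina ceramic: σ_y = 277.9 MPa, ρ = 3909 kg/m³
  GFRP laminate: σ_y = 224.0 MPa, ρ = 1860 kg/m³
  soda-lime glass: σ_y = 58.50 MPa, ρ = 2499 kg/m³
  brass: σ_y = 240.0 MPa, ρ = 8430 kg/m³
  GFRP laminate: M = 19.8×10⁻³
  alumina ceramic: M = 10.9×10⁻³
  soda-lime glass: M = 6.03×10⁻³
  brass: M = 4.58×10⁻³
Highest index: GFRP laminate.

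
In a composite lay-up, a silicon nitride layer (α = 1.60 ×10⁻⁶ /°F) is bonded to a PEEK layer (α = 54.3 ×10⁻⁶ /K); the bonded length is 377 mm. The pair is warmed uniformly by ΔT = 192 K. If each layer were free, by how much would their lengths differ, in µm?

silicon nitride: α = 1.60×10⁻⁶/°F × 9/5 = 2.88×10⁻⁶/K.
Δα = |2.88 − 54.3|×10⁻⁶/K = 51.4×10⁻⁶/K.
ΔL_mismatch = Δα·L·ΔT = 51.4×10⁻⁶ × 377.0 mm × 192.0 K = 3720 µm.

3720 µm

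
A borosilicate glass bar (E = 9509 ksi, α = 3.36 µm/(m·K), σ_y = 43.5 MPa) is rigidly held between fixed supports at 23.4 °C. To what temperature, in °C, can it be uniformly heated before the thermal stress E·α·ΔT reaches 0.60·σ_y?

142 °C

E = 9509 ksi = 65.56 GPa.
E·α·ΔT = 26.10 MPa ⇒ ΔT = 26.10 / (65.56×10³ × 3.36×10⁻⁶) = 118.5 K.
T = 23.4 + 118.5 = 141.9 °C.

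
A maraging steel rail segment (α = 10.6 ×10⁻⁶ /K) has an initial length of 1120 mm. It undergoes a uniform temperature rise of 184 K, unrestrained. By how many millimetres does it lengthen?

2.18 mm

ΔL = α·L₀·ΔT = 10.6×10⁻⁶ × 1120 mm × 184.0 K = 2.18 mm.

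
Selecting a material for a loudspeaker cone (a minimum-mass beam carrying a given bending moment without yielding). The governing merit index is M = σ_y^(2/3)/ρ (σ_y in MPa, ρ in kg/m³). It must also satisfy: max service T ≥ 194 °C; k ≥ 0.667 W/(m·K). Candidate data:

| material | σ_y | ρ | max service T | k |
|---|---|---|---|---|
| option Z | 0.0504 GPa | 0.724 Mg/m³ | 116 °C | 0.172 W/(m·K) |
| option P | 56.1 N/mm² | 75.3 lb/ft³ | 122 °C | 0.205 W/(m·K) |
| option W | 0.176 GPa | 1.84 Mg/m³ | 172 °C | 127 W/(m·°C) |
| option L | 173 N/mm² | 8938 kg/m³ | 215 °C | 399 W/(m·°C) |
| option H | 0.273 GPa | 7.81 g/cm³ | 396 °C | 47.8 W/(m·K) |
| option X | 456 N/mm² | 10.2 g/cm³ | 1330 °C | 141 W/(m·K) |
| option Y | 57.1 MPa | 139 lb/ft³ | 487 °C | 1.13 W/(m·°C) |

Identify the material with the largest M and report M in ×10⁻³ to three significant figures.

Screen on constraints: max service T ≥ 194 °C; k ≥ 0.667 W/(m·K). Survivors: option L, option H, option X, option Y.
Normalizing units and computing the index:
  option L: σ_y = 173.0 MPa, ρ = 8938 kg/m³
  option H: σ_y = 273.0 MPa, ρ = 7810 kg/m³
  option X: σ_y = 456.0 MPa, ρ = 10200 kg/m³
  option Y: σ_y = 57.10 MPa, ρ = 2227 kg/m³
  option Y: M = 6.66×10⁻³
  option X: M = 5.81×10⁻³
  option H: M = 5.39×10⁻³
  option L: M = 3.47×10⁻³
Option Y ranks first.

option Y, M = 6.66×10⁻³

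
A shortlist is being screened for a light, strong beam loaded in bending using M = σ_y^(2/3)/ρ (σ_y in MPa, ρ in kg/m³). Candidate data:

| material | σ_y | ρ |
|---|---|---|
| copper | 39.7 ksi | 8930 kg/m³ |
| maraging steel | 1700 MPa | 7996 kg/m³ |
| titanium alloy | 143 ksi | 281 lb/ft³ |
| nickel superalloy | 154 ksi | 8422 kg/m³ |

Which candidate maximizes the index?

Convert each candidate to consistent units, then evaluate M:
  copper: σ_y = 273.7 MPa, ρ = 8930 kg/m³
  maraging steel: σ_y = 1700 MPa, ρ = 7996 kg/m³
  titanium alloy: σ_y = 986.0 MPa, ρ = 4501 kg/m³
  nickel superalloy: σ_y = 1062 MPa, ρ = 8422 kg/m³
  titanium alloy: M = 22.0×10⁻³
  maraging steel: M = 17.8×10⁻³
  nickel superalloy: M = 12.4×10⁻³
  copper: M = 4.72×10⁻³
The maximum is for titanium alloy.

titanium alloy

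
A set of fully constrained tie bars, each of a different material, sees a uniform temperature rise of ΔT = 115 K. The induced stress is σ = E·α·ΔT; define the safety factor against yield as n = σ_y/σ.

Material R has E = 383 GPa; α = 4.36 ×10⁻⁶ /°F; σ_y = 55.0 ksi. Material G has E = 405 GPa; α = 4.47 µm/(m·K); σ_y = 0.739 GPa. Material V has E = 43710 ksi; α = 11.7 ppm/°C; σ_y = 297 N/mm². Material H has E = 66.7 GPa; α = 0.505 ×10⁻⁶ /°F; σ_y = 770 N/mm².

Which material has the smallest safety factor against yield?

material V

In consistent units (E in GPa, α in ×10⁻⁶/K, σ_y in MPa):
  material R: E = 383.0, α = 7.85, σ_y = 379.2 → σ = 346 MPa, n = 1.10
  material G: E = 405.0, α = 4.47, σ_y = 739.0 → σ = 208 MPa, n = 3.55
  material V: E = 301.4, α = 11.7, σ_y = 297.0 → σ = 405 MPa, n = 0.732
  material H: E = 66.70, α = 0.909, σ_y = 770.0 → σ = 6.97 MPa, n = 110
Material V has the lowest safety factor, n = 0.732.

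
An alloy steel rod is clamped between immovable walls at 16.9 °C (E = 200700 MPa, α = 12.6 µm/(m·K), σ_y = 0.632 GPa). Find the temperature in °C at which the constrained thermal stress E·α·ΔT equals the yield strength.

267 °C

E = 200700 MPa = 200.7 GPa.
σ_y = 0.632 GPa = 632.0 MPa.
E·α·ΔT = 632.0 MPa ⇒ ΔT = 632.0 / (200.7×10³ × 12.6×10⁻⁶) = 249.9 K.
T = 16.9 + 249.9 = 266.8 °C.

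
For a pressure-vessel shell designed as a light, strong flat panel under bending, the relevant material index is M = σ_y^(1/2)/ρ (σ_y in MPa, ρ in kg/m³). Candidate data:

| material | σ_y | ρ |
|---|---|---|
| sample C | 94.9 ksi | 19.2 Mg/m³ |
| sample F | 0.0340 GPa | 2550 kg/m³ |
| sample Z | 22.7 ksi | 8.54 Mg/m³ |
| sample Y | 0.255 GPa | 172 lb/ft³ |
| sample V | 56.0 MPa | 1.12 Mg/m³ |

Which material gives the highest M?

sample V

Putting every candidate on a common basis:
  sample C: σ_y = 654.3 MPa, ρ = 19200 kg/m³
  sample F: σ_y = 34.00 MPa, ρ = 2550 kg/m³
  sample Z: σ_y = 156.5 MPa, ρ = 8540 kg/m³
  sample Y: σ_y = 255.0 MPa, ρ = 2755 kg/m³
  sample V: σ_y = 56.00 MPa, ρ = 1120 kg/m³
  sample V: M = 6.68×10⁻³
  sample Y: M = 5.80×10⁻³
  sample F: M = 2.29×10⁻³
  sample Z: M = 1.46×10⁻³
  sample C: M = 1.33×10⁻³
Sample V ranks first.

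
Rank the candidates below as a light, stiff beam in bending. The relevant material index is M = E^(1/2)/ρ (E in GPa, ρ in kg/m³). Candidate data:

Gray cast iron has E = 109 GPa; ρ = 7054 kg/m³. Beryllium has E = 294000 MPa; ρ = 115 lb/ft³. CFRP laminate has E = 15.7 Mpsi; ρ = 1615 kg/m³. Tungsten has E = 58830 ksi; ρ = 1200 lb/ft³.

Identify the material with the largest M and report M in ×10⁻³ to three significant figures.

In SI units:
  gray cast iron: E = 109.0 GPa, ρ = 7054 kg/m³
  beryllium: E = 294.0 GPa, ρ = 1842 kg/m³
  CFRP laminate: E = 108.2 GPa, ρ = 1615 kg/m³
  tungsten: E = 405.6 GPa, ρ = 19220 kg/m³
  beryllium: M = 9.31×10⁻³
  CFRP laminate: M = 6.44×10⁻³
  gray cast iron: M = 1.48×10⁻³
  tungsten: M = 1.05×10⁻³
Highest index: beryllium.

beryllium, M = 9.31×10⁻³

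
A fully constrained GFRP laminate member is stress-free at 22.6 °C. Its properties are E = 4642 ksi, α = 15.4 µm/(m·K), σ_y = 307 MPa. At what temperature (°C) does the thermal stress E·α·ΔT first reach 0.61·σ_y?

E = 4642 ksi = 32.01 GPa.
E·α·ΔT = 187.3 MPa ⇒ ΔT = 187.3 / (32.01×10³ × 15.4×10⁻⁶) = 379.9 K.
T = 22.6 + 379.9 = 402.5 °C.

403 °C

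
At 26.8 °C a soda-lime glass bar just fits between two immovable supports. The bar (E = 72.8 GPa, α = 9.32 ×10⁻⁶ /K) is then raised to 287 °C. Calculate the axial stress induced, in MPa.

ΔT = 260.2 K. Constrained thermal stress σ = E·α·ΔT = 72.80×10³ MPa × 9.32×10⁻⁶ × 260.2 = 177 MPa (compressive).

177 MPa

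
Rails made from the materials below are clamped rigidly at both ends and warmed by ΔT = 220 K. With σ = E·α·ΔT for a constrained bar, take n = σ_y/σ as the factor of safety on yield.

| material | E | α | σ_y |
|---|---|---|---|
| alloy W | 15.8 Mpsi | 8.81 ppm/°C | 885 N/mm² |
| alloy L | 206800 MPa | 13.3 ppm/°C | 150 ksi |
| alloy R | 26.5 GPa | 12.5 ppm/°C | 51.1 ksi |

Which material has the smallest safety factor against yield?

Converting E to GPa, α to ×10⁻⁶/K, σ_y to MPa, then σ and n for each:
  alloy W: E = 108.9, α = 8.81, σ_y = 885.0 → σ = 211 MPa, n = 4.19
  alloy L: E = 206.8, α = 13.3, σ_y = 1034 → σ = 605 MPa, n = 1.71
  alloy R: E = 26.50, α = 12.5, σ_y = 352.3 → σ = 72.9 MPa, n = 4.83
The minimum is alloy L at n = 1.71.

alloy L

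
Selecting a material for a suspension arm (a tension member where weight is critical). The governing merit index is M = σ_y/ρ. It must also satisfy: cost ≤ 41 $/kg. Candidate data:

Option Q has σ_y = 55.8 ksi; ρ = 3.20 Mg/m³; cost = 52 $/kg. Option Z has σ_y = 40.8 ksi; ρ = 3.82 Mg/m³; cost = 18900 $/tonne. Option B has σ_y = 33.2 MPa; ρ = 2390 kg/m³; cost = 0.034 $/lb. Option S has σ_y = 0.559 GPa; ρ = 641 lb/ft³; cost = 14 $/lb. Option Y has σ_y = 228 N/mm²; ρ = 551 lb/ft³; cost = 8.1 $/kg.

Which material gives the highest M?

option Z

Screen on constraints: cost ≤ 41 $/kg. Survivors: option Z, option B, option S, option Y.
Normalizing units and computing the index:
  option Z: σ_y = 281.3 MPa, ρ = 3820 kg/m³
  option B: σ_y = 33.20 MPa, ρ = 2390 kg/m³
  option S: σ_y = 559.0 MPa, ρ = 10270 kg/m³
  option Y: σ_y = 228.0 MPa, ρ = 8826 kg/m³
  option Z: M = 73.6 kN·m/kg
  option S: M = 54.4 kN·m/kg
  option Y: M = 25.8 kN·m/kg
  option B: M = 13.9 kN·m/kg
Option Z ranks first.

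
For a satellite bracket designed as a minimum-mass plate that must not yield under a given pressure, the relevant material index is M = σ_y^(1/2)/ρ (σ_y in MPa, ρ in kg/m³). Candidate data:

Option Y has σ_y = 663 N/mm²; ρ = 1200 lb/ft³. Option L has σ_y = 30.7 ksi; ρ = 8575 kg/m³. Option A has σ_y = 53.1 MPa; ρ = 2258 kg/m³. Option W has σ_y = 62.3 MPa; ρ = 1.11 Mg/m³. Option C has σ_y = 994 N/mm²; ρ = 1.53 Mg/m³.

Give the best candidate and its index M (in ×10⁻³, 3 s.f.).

option C, M = 20.6×10⁻³

Normalizing units and computing the index:
  option Y: σ_y = 663.0 MPa, ρ = 19220 kg/m³
  option L: σ_y = 211.7 MPa, ρ = 8575 kg/m³
  option A: σ_y = 53.10 MPa, ρ = 2258 kg/m³
  option W: σ_y = 62.30 MPa, ρ = 1110 kg/m³
  option C: σ_y = 994.0 MPa, ρ = 1530 kg/m³
  option C: M = 20.6×10⁻³
  option W: M = 7.11×10⁻³
  option A: M = 3.23×10⁻³
  option L: M = 1.70×10⁻³
  option Y: M = 1.34×10⁻³
Option C ranks first.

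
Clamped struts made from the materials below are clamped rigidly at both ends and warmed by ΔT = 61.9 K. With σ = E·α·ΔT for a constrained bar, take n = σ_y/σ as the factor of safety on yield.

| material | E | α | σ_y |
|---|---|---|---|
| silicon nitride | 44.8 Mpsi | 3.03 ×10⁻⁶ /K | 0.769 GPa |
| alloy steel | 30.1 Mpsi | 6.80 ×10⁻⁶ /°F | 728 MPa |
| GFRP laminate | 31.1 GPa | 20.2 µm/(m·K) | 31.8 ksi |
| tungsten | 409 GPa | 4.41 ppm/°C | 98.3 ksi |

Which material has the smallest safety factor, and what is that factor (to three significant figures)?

alloy steel, n = 4.63

Per material, after unit conversion:
  silicon nitride: E = 308.9, α = 3.03, σ_y = 769.0 → σ = 57.9 MPa, n = 13.3
  alloy steel: E = 207.5, α = 12.2, σ_y = 728.0 → σ = 157 MPa, n = 4.63
  GFRP laminate: E = 31.10, α = 20.2, σ_y = 219.3 → σ = 38.9 MPa, n = 5.64
  tungsten: E = 409.0, α = 4.41, σ_y = 677.8 → σ = 112 MPa, n = 6.07
Smallest n: alloy steel with n = 4.63.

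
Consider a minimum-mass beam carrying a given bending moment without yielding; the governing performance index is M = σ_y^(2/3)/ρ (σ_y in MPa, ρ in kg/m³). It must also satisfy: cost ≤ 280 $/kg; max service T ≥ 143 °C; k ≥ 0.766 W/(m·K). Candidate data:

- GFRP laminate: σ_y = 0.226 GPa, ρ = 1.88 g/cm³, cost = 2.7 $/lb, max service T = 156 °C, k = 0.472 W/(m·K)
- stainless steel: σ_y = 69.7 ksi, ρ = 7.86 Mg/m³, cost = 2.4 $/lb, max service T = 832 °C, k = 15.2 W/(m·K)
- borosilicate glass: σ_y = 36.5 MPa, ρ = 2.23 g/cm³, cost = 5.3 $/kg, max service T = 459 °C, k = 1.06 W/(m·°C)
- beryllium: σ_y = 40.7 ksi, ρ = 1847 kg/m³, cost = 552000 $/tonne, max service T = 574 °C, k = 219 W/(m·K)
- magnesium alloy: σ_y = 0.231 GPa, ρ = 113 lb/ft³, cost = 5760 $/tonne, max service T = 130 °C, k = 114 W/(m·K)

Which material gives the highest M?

Screen on constraints: cost ≤ 280 $/kg; max service T ≥ 143 °C; k ≥ 0.766 W/(m·K). Survivors: stainless steel, borosilicate glass.
Convert each candidate to consistent units, then evaluate M:
  stainless steel: σ_y = 480.6 MPa, ρ = 7860 kg/m³
  borosilicate glass: σ_y = 36.50 MPa, ρ = 2230 kg/m³
  stainless steel: M = 7.81×10⁻³
  borosilicate glass: M = 4.93×10⁻³
Stainless steel has the largest M.

stainless steel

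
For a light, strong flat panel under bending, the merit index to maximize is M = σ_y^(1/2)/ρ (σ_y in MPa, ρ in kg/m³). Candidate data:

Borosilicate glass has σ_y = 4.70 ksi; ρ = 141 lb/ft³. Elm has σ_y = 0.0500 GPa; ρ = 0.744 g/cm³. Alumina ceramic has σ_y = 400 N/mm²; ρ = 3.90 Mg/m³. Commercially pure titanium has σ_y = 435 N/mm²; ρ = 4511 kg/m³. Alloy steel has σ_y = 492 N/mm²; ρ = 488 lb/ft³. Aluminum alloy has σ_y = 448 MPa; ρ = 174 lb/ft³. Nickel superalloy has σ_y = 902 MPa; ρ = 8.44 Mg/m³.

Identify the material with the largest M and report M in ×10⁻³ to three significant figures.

elm, M = 9.50×10⁻³

After converting to SI:
  borosilicate glass: σ_y = 32.41 MPa, ρ = 2259 kg/m³
  elm: σ_y = 50.00 MPa, ρ = 744.0 kg/m³
  alumina ceramic: σ_y = 400.0 MPa, ρ = 3900 kg/m³
  commercially pure titanium: σ_y = 435.0 MPa, ρ = 4511 kg/m³
  alloy steel: σ_y = 492.0 MPa, ρ = 7817 kg/m³
  aluminum alloy: σ_y = 448.0 MPa, ρ = 2787 kg/m³
  nickel superalloy: σ_y = 902.0 MPa, ρ = 8440 kg/m³
  elm: M = 9.50×10⁻³
  aluminum alloy: M = 7.59×10⁻³
  alumina ceramic: M = 5.13×10⁻³
  commercially pure titanium: M = 4.62×10⁻³
  nickel superalloy: M = 3.56×10⁻³
  alloy steel: M = 2.84×10⁻³
  borosilicate glass: M = 2.52×10⁻³
The maximum is for elm.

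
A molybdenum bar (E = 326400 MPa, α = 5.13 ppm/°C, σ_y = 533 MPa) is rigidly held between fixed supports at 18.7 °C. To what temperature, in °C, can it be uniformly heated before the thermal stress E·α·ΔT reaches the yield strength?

337 °C

E = 326400 MPa = 326.4 GPa.
E·α·ΔT = 533.0 MPa ⇒ ΔT = 533.0 / (326.4×10³ × 5.13×10⁻⁶) = 318.3 K.
T = 18.7 + 318.3 = 337.0 °C.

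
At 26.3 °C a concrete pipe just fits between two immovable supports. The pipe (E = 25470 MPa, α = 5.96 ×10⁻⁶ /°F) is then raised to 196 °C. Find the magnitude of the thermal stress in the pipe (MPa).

46.4 MPa

E = 25470 MPa = 25.47 GPa.
α = 5.96×10⁻⁶/°F × 9/5 = 10.7×10⁻⁶/K.
ΔT = 169.7 K. Constrained thermal stress σ = E·α·ΔT = 25.47×10³ MPa × 10.7×10⁻⁶ × 169.7 = 46.4 MPa (compressive).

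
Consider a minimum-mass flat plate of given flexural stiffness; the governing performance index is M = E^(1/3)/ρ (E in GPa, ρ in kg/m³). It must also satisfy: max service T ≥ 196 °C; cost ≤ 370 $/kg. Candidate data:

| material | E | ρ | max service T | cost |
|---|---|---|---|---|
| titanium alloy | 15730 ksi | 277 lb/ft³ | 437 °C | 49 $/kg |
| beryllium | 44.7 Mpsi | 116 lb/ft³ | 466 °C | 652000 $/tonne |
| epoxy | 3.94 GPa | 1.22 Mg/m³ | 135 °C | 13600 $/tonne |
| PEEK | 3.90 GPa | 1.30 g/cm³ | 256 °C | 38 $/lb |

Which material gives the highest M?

PEEK

Screen on constraints: max service T ≥ 196 °C; cost ≤ 370 $/kg. Survivors: titanium alloy, PEEK.
Putting every candidate on a common basis:
  titanium alloy: E = 108.5 GPa, ρ = 4437 kg/m³
  PEEK: E = 3.900 GPa, ρ = 1300 kg/m³
  PEEK: M = 1.21×10⁻³
  titanium alloy: M = 1.07×10⁻³
PEEK ranks first.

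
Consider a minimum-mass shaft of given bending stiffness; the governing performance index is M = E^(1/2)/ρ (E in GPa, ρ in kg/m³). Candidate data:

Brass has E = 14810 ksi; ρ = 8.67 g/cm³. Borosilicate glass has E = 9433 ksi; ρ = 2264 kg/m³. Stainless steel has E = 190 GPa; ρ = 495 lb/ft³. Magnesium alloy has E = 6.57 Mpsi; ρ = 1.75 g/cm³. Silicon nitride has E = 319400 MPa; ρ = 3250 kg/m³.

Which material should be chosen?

silicon nitride

Normalizing units and computing the index:
  brass: E = 102.1 GPa, ρ = 8670 kg/m³
  borosilicate glass: E = 65.04 GPa, ρ = 2264 kg/m³
  stainless steel: E = 190.0 GPa, ρ = 7929 kg/m³
  magnesium alloy: E = 45.30 GPa, ρ = 1750 kg/m³
  silicon nitride: E = 319.4 GPa, ρ = 3250 kg/m³
  silicon nitride: M = 5.50×10⁻³
  magnesium alloy: M = 3.85×10⁻³
  borosilicate glass: M = 3.56×10⁻³
  stainless steel: M = 1.74×10⁻³
  brass: M = 1.17×10⁻³
Silicon nitride has the largest M.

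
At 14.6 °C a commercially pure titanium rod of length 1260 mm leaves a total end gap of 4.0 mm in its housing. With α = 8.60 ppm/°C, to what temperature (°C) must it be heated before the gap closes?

384 °C

α·L₀·ΔT = 4.0 mm ⇒ ΔT = 4.0 / (8.60×10⁻⁶ × 1260.0) = 369.1 K.
T = 14.6 + 369.1 = 383.7 °C.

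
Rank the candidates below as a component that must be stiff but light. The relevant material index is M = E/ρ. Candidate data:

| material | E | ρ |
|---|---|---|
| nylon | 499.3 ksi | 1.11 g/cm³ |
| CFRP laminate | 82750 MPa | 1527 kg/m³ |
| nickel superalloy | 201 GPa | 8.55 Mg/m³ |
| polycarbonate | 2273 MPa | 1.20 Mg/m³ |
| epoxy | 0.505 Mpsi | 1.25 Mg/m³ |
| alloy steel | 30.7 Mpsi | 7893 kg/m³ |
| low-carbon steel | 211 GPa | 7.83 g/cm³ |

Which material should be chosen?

After converting to SI:
  nylon: E = 3.443 GPa, ρ = 1110 kg/m³
  CFRP laminate: E = 82.75 GPa, ρ = 1527 kg/m³
  nickel superalloy: E = 201.0 GPa, ρ = 8550 kg/m³
  polycarbonate: E = 2.273 GPa, ρ = 1200 kg/m³
  epoxy: E = 3.482 GPa, ρ = 1250 kg/m³
  alloy steel: E = 211.7 GPa, ρ = 7893 kg/m³
  low-carbon steel: E = 211.0 GPa, ρ = 7830 kg/m³
  CFRP laminate: M = 54.2 MN·m/kg
  low-carbon steel: M = 26.9 MN·m/kg
  alloy steel: M = 26.8 MN·m/kg
  nickel superalloy: M = 23.5 MN·m/kg
  nylon: M = 3.10 MN·m/kg
  epoxy: M = 2.79 MN·m/kg
  polycarbonate: M = 1.89 MN·m/kg
CFRP laminate ranks first.

CFRP laminate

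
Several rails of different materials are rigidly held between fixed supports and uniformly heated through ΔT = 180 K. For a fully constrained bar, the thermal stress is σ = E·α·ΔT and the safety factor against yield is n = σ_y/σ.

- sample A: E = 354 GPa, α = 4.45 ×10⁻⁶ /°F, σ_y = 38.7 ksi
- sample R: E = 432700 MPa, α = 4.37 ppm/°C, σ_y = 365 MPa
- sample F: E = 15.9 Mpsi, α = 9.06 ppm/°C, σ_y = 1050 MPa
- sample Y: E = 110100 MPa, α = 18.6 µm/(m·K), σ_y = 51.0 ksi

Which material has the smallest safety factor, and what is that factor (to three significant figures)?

sample A, n = 0.523

Converting E to GPa, α to ×10⁻⁶/K, σ_y to MPa, then σ and n for each:
  sample A: E = 354.0, α = 8.01, σ_y = 266.8 → σ = 510 MPa, n = 0.523
  sample R: E = 432.7, α = 4.37, σ_y = 365.0 → σ = 340 MPa, n = 1.07
  sample F: E = 109.6, α = 9.06, σ_y = 1050 → σ = 179 MPa, n = 5.87
  sample Y: E = 110.1, α = 18.6, σ_y = 351.6 → σ = 369 MPa, n = 0.954
The minimum is sample A at n = 0.523.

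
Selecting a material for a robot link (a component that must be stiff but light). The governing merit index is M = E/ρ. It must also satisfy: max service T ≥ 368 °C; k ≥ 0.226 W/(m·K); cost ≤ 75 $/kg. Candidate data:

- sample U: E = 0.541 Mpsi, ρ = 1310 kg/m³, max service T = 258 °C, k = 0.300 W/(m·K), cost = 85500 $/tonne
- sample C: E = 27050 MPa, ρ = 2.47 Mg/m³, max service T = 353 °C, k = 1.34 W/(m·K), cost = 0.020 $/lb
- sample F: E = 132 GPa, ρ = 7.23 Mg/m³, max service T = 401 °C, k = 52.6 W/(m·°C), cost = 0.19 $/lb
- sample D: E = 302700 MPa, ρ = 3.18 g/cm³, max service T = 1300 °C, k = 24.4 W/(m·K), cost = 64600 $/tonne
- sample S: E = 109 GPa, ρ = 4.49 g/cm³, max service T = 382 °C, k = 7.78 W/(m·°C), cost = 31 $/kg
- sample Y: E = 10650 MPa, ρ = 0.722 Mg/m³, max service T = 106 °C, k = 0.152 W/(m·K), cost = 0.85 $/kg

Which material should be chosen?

Screen on constraints: max service T ≥ 368 °C; k ≥ 0.226 W/(m·K); cost ≤ 75 $/kg. Survivors: sample F, sample D, sample S.
In SI units:
  sample F: E = 132.0 GPa, ρ = 7230 kg/m³
  sample D: E = 302.7 GPa, ρ = 3180 kg/m³
  sample S: E = 109.0 GPa, ρ = 4490 kg/m³
  sample D: M = 95.2 MN·m/kg
  sample S: M = 24.3 MN·m/kg
  sample F: M = 18.3 MN·m/kg
Sample D ranks first.

sample D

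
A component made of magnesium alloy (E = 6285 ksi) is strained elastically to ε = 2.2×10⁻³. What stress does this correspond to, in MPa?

E = 6285 ksi = 43.33 GPa.
σ = E·ε = 43330 MPa × 2.2×10⁻³ = 95.3 MPa.

95.3 MPa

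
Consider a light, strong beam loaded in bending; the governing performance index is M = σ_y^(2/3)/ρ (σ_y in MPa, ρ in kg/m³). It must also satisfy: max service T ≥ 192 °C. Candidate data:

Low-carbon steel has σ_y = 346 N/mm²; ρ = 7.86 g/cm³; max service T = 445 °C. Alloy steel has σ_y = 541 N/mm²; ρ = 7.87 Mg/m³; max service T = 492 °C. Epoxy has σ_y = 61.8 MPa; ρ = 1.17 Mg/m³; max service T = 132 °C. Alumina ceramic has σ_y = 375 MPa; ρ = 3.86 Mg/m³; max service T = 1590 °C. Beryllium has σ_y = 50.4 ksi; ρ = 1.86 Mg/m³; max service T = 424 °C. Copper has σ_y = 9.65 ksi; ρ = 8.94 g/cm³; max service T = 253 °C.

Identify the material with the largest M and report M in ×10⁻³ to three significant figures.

beryllium, M = 26.6×10⁻³

Screen on constraints: max service T ≥ 192 °C. Survivors: low-carbon steel, alloy steel, alumina ceramic, beryllium, copper.
Convert each candidate to consistent units, then evaluate M:
  low-carbon steel: σ_y = 346.0 MPa, ρ = 7860 kg/m³
  alloy steel: σ_y = 541.0 MPa, ρ = 7870 kg/m³
  alumina ceramic: σ_y = 375.0 MPa, ρ = 3860 kg/m³
  beryllium: σ_y = 347.5 MPa, ρ = 1860 kg/m³
  copper: σ_y = 66.53 MPa, ρ = 8940 kg/m³
  beryllium: M = 26.6×10⁻³
  alumina ceramic: M = 13.5×10⁻³
  alloy steel: M = 8.44×10⁻³
  low-carbon steel: M = 6.27×10⁻³
  copper: M = 1.84×10⁻³
Highest index: beryllium.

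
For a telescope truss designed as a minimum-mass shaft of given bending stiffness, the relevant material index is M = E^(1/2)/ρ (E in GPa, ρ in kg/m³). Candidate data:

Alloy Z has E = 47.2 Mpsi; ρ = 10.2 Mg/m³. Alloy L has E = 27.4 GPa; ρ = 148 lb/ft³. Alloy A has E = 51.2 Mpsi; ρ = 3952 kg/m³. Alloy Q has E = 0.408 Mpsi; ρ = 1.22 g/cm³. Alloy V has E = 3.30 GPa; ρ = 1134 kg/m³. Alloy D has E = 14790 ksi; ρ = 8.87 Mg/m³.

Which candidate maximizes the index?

alloy A

After converting to SI:
  alloy Z: E = 325.4 GPa, ρ = 10200 kg/m³
  alloy L: E = 27.40 GPa, ρ = 2371 kg/m³
  alloy A: E = 353.0 GPa, ρ = 3952 kg/m³
  alloy Q: E = 2.813 GPa, ρ = 1220 kg/m³
  alloy V: E = 3.300 GPa, ρ = 1134 kg/m³
  alloy D: E = 102.0 GPa, ρ = 8870 kg/m³
  alloy A: M = 4.75×10⁻³
  alloy L: M = 2.21×10⁻³
  alloy Z: M = 1.77×10⁻³
  alloy V: M = 1.60×10⁻³
  alloy Q: M = 1.37×10⁻³
  alloy D: M = 1.14×10⁻³
Highest index: alloy A.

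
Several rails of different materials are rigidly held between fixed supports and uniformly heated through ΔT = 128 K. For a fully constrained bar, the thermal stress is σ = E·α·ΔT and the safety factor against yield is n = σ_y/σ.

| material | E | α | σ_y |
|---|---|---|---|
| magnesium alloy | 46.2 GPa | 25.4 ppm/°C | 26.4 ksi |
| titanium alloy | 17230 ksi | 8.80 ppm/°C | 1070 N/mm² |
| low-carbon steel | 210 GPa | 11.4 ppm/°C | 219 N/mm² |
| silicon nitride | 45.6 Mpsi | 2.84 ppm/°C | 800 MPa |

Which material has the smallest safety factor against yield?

low-carbon steel

Converting E to GPa, α to ×10⁻⁶/K, σ_y to MPa, then σ and n for each:
  magnesium alloy: E = 46.20, α = 25.4, σ_y = 182.0 → σ = 150 MPa, n = 1.21
  titanium alloy: E = 118.8, α = 8.80, σ_y = 1070 → σ = 134 MPa, n = 8.00
  low-carbon steel: E = 210.0, α = 11.4, σ_y = 219.0 → σ = 306 MPa, n = 0.715
  silicon nitride: E = 314.4, α = 2.84, σ_y = 800.0 → σ = 114 MPa, n = 7.00
Low-carbon steel has the lowest safety factor, n = 0.715.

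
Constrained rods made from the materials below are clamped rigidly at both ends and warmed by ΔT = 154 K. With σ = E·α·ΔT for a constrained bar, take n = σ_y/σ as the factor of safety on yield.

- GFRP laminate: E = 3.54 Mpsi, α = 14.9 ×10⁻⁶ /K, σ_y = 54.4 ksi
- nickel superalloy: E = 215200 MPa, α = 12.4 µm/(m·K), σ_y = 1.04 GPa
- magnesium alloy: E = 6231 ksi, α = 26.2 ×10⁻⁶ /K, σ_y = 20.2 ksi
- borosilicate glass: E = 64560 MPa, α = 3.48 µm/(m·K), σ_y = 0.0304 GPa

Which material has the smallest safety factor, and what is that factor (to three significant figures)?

In consistent units (E in GPa, α in ×10⁻⁶/K, σ_y in MPa):
  GFRP laminate: E = 24.41, α = 14.9, σ_y = 375.1 → σ = 56.0 MPa, n = 6.70
  nickel superalloy: E = 215.2, α = 12.4, σ_y = 1040 → σ = 411 MPa, n = 2.53
  magnesium alloy: E = 42.96, α = 26.2, σ_y = 139.3 → σ = 173 MPa, n = 0.803
  borosilicate glass: E = 64.56, α = 3.48, σ_y = 30.40 → σ = 34.6 MPa, n = 0.879
Smallest n: magnesium alloy with n = 0.803.

magnesium alloy, n = 0.803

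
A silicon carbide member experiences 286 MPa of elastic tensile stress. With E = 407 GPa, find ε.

ε = σ/E = 286 / 407000 = 7.03×10⁻⁴.

7.03×10⁻⁴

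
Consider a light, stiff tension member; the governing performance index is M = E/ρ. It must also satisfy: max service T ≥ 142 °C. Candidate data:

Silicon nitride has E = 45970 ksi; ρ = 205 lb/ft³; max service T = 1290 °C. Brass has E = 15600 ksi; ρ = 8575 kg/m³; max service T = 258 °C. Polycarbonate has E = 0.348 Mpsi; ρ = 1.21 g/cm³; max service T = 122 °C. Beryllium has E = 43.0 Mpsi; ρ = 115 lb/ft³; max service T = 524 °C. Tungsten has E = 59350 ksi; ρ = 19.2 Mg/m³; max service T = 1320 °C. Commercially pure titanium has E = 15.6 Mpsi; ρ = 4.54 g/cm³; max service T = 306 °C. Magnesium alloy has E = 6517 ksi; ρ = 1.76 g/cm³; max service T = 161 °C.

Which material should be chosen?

Screen on constraints: max service T ≥ 142 °C. Survivors: silicon nitride, brass, beryllium, tungsten, commercially pure titanium, magnesium alloy.
Normalizing units and computing the index:
  silicon nitride: E = 317.0 GPa, ρ = 3284 kg/m³
  brass: E = 107.6 GPa, ρ = 8575 kg/m³
  beryllium: E = 296.5 GPa, ρ = 1842 kg/m³
  tungsten: E = 409.2 GPa, ρ = 19200 kg/m³
  commercially pure titanium: E = 107.6 GPa, ρ = 4540 kg/m³
  magnesium alloy: E = 44.93 GPa, ρ = 1760 kg/m³
  beryllium: M = 161 MN·m/kg
  silicon nitride: M = 96.5 MN·m/kg
  magnesium alloy: M = 25.5 MN·m/kg
  commercially pure titanium: M = 23.7 MN·m/kg
  tungsten: M = 21.3 MN·m/kg
  brass: M = 12.5 MN·m/kg
Beryllium has the largest M.

beryllium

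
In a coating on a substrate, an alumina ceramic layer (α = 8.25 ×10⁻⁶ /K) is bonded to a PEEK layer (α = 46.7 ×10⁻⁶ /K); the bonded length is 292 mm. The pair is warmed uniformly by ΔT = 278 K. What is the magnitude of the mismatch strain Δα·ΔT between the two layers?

0.0107

Δα = |8.25 − 46.7|×10⁻⁶/K = 38.5×10⁻⁶/K.
Mismatch strain = Δα·ΔT = 38.5×10⁻⁶ × 278.0 = 0.0107.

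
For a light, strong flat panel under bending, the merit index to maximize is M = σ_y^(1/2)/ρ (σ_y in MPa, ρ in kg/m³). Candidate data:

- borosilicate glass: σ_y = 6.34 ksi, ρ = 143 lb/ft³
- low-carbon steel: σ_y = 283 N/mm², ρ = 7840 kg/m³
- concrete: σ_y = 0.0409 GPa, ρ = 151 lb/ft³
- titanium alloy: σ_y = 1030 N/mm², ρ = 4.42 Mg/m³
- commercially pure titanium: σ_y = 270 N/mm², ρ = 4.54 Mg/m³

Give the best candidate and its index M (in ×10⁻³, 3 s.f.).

titanium alloy, M = 7.26×10⁻³

In SI units:
  borosilicate glass: σ_y = 43.71 MPa, ρ = 2291 kg/m³
  low-carbon steel: σ_y = 283.0 MPa, ρ = 7840 kg/m³
  concrete: σ_y = 40.90 MPa, ρ = 2419 kg/m³
  titanium alloy: σ_y = 1030 MPa, ρ = 4420 kg/m³
  commercially pure titanium: σ_y = 270.0 MPa, ρ = 4540 kg/m³
  titanium alloy: M = 7.26×10⁻³
  commercially pure titanium: M = 3.62×10⁻³
  borosilicate glass: M = 2.89×10⁻³
  concrete: M = 2.64×10⁻³
  low-carbon steel: M = 2.15×10⁻³
The maximum is for titanium alloy.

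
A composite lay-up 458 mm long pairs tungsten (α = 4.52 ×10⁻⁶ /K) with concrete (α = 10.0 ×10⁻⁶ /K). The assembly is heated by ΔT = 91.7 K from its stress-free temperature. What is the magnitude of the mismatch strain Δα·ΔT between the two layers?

5.03×10⁻⁴

Δα = |4.52 − 10.0|×10⁻⁶/K = 5.48×10⁻⁶/K.
Mismatch strain = Δα·ΔT = 5.48×10⁻⁶ × 91.7 = 5.03×10⁻⁴.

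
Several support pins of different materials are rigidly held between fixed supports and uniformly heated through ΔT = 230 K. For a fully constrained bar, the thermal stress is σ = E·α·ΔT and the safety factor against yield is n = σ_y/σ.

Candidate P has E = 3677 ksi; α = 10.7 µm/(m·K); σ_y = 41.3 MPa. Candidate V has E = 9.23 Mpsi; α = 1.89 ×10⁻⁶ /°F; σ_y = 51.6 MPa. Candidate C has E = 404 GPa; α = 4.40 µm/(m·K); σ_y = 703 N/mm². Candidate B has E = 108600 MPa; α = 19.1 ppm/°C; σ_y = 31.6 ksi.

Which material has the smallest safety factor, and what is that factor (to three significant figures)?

candidate B, n = 0.457

Per material, after unit conversion:
  candidate P: E = 25.35, α = 10.7, σ_y = 41.30 → σ = 62.4 MPa, n = 0.662
  candidate V: E = 63.64, α = 3.40, σ_y = 51.60 → σ = 49.8 MPa, n = 1.04
  candidate C: E = 404.0, α = 4.40, σ_y = 703.0 → σ = 409 MPa, n = 1.72
  candidate B: E = 108.6, α = 19.1, σ_y = 217.9 → σ = 477 MPa, n = 0.457
The minimum is candidate B at n = 0.457.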